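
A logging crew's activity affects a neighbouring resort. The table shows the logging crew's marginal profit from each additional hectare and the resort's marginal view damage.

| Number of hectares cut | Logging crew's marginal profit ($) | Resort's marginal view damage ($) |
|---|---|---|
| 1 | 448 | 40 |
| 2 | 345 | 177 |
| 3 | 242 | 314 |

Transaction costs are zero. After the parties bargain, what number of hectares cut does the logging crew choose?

Bargaining reaches the level where marginal profit last exceeds marginal view damage.
That holds through level 2 (345 ≥ 177) but not at 3 (242 < 314).

2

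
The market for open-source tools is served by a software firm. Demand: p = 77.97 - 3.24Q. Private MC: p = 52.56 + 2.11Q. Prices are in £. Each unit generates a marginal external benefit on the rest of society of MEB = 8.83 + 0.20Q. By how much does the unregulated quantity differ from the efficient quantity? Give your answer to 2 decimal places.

1.90 units

Market equilibrium (private): 52.56 + 2.11Q = 77.97 - 3.24Q → Q_m = 4.7495.
Social marginal cost = private MC − MEB = 43.73 + 1.91Q.
Set SMC = demand: 43.73 + 1.91Q = 77.97 - 3.24Q → Q* = 6.6485.
Gap = |4.7495 − 6.6485| = 1.8990.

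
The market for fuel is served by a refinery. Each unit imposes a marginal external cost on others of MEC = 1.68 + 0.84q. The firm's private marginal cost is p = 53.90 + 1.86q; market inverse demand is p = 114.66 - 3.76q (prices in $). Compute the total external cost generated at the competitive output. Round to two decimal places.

Market equilibrium (private): 53.90 + 1.86q = 114.66 - 3.76q → q_m = 10.8114.
Total external cost = ∫₀^{q_m} (1.68 + 0.84q) dq = 1.68×10.8114 + ½×0.84×10.8114² = 67.2554.

$67.26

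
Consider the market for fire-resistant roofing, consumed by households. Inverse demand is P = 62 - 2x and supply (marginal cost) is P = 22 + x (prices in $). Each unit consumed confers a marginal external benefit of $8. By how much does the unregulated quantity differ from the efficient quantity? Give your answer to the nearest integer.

Market equilibrium (private): 22 + x = 62 - 2x → x_m = 13.3333.
Social marginal benefit = demand + MEB = 70 - 2x.
Set SMB = MC: 70 - 2x = 22 + x → x* = 16.0000.
Gap = |13.3333 − 16.0000| = 2.6667.

3 units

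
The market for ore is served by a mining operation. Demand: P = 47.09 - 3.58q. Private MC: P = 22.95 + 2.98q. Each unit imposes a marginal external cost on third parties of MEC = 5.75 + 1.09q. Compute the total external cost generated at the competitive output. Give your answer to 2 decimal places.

Market equilibrium (private): 22.95 + 2.98q = 47.09 - 3.58q → q_m = 3.6799.
Total external cost = ∫₀^{q_m} (5.75 + 1.09q) dq = 5.75×3.6799 + ½×1.09×3.6799² = 28.5396.

28.54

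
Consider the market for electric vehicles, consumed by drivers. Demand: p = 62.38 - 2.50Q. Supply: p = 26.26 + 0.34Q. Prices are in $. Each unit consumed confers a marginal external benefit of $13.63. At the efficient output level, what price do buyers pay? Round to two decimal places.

Social marginal benefit = demand + MEB = 76.01 - 2.50Q.
Set SMB = MC: 76.01 - 2.50Q = 26.26 + 0.34Q → Q* = 17.5176.
Consumer price on the demand curve at Q*: 62.38 − 2.50×17.5176 = 18.5860.

P = $18.59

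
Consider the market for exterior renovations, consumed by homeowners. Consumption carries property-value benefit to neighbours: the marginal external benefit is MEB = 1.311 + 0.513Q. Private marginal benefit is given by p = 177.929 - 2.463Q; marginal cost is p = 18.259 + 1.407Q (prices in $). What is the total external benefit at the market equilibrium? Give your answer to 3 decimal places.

Market equilibrium (private): 18.259 + 1.407Q = 177.929 - 2.463Q → Q_m = 41.2584.
Total external benefit = ∫₀^{Q_m} (1.311 + 0.513Q) dQ = 1.311×41.2584 + ½×0.513×41.2584² = 490.7183.

$490.718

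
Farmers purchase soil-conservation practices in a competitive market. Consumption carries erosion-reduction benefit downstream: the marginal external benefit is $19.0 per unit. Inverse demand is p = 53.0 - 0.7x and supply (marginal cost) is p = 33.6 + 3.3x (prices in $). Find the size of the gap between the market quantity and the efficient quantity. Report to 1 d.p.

Market equilibrium (private): 33.6 + 3.3x = 53.0 - 0.7x → x_m = 4.8500.
Social marginal benefit = demand + MEB = 72.0 - 0.7x.
Set SMB = MC: 72.0 - 0.7x = 33.6 + 3.3x → x* = 9.6000.
Gap = |4.8500 − 9.6000| = 4.7500.

4.8 units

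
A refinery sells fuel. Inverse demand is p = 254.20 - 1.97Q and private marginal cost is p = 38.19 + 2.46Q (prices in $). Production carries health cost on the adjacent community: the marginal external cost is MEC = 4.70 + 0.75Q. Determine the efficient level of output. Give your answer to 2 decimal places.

Q* = 40.79

Social marginal cost = private MC + MEC = 42.89 + 3.21Q.
Set SMC = demand: 42.89 + 3.21Q = 254.20 - 1.97Q → Q* = 40.7934.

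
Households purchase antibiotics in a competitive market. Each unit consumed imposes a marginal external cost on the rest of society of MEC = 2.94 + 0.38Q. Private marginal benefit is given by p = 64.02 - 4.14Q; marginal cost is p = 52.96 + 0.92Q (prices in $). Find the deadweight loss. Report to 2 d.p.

Market equilibrium (private): 52.96 + 0.92Q = 64.02 - 4.14Q → Q_m = 2.1858.
Social marginal benefit = demand − MEC = 61.08 - 4.52Q.
Set SMB = MC: 61.08 - 4.52Q = 52.96 + 0.92Q → Q* = 1.4926.
The loss is the area between SMB and MC from Q* to Q_m; with linear curves that's a triangle of height MEC(Q_m).
DWL = ½ × 0.6932 × 3.7706 = 1.3069.

DWL = $1.31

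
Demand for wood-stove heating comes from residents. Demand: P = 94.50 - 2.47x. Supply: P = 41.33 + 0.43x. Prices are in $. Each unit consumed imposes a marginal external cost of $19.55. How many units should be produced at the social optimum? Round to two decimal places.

x* = 11.59

Social marginal benefit = demand − MEC = 74.95 - 2.47x.
Set SMB = MC: 74.95 - 2.47x = 41.33 + 0.43x → x* = 11.5931.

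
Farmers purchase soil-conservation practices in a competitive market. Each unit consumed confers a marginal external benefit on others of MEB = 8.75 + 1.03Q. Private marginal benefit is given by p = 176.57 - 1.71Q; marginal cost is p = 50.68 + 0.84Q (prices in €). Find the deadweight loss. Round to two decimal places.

Market equilibrium (private): 50.68 + 0.84Q = 176.57 - 1.71Q → Q_m = 49.3686.
Social marginal benefit = demand + MEB = 185.32 - 0.68Q.
Set SMB = MC: 185.32 - 0.68Q = 50.68 + 0.84Q → Q* = 88.5789.
Height of the DWL triangle at Q_m is SMB(Q_m) − MC(Q_m) = MEB(Q_m) = 59.5997.
DWL = ½ × 39.2103 × 59.5997 = 1168.4611.

DWL = €1168.46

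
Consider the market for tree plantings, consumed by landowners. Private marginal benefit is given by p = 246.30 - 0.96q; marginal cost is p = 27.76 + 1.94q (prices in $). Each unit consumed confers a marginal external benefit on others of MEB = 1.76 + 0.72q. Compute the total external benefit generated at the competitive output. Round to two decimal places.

$2177.04

Market equilibrium (private): 27.76 + 1.94q = 246.30 - 0.96q → q_m = 75.3586.
Total external benefit = ∫₀^{q_m} (1.76 + 0.72q) dq = 1.76×75.3586 + ½×0.72×75.3586² = 2177.0418.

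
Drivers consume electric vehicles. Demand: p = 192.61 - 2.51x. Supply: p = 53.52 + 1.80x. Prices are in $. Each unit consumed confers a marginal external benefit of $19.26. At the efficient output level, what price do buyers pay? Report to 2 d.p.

P = $100.39

Social marginal benefit = demand + MEB = 211.87 - 2.51x.
Set SMB = MC: 211.87 - 2.51x = 53.52 + 1.80x → x* = 36.7401.
Consumer price on the demand curve at x*: 192.61 − 2.51×36.7401 = 100.3923.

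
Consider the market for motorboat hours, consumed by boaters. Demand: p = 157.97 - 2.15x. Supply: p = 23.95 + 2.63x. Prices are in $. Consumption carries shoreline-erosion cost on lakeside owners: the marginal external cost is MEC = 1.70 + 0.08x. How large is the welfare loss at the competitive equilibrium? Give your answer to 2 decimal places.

Market equilibrium (private): 23.95 + 2.63x = 157.97 - 2.15x → x_m = 28.0377.
Social marginal benefit = demand − MEC = 156.27 - 2.23x.
Set SMB = MC: 156.27 - 2.23x = 23.95 + 2.63x → x* = 27.2263.
The loss is the area between SMB and MC from x* to x_m; with linear curves that's a triangle of height MEC(x_m).
DWL = ½ × 0.8114 × 3.9430 = 1.5997.

DWL = $1.60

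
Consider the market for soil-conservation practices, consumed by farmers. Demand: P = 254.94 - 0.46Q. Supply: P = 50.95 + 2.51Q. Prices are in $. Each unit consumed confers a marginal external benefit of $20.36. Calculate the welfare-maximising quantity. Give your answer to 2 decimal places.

Social marginal benefit = demand + MEB = 275.30 - 0.46Q.
Set SMB = MC: 275.30 - 0.46Q = 50.95 + 2.51Q → Q* = 75.5387.

Q* = 75.54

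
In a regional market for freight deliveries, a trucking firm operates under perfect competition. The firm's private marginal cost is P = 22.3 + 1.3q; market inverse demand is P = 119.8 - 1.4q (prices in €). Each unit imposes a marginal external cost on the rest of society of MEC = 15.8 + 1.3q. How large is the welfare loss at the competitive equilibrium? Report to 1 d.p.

DWL = €492.1

Market equilibrium (private): 22.3 + 1.3q = 119.8 - 1.4q → q_m = 36.1111.
Social marginal cost = private MC + MEC = 38.1 + 2.6q.
Set SMC = demand: 38.1 + 2.6q = 119.8 - 1.4q → q* = 20.4250.
Height of the DWL triangle at q_m is SMC(q_m) − demand(q_m) = MEC(q_m) = 62.7444.
DWL = ½ × 15.6861 × 62.7444 = 492.1075.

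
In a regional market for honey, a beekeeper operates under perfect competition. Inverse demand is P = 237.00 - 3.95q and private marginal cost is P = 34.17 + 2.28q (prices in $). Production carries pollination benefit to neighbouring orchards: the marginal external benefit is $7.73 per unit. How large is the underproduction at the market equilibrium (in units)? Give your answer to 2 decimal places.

1.24 units

Market equilibrium (private): 34.17 + 2.28q = 237.00 - 3.95q → q_m = 32.5570.
Social marginal cost = private MC − MEB = 26.44 + 2.28q.
Set SMC = demand: 26.44 + 2.28q = 237.00 - 3.95q → q* = 33.7978.
Gap = |32.5570 − 33.7978| = 1.2408.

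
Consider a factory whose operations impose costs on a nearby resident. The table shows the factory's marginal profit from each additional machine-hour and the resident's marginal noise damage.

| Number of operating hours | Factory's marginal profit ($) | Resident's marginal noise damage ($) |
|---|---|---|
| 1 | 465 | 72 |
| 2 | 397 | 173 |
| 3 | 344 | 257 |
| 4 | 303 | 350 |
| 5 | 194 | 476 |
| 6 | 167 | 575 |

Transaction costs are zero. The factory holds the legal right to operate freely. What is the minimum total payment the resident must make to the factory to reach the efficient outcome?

$664

Left alone the factory would choose level 6 (marginal profit stays positive).
Efficient level: k* = 3 (marginal profit ≥ marginal noise damage through 3).
The resident must at least cover the factory's forgone profit from cutting 6→3: 303 + 194 + 167 = 664.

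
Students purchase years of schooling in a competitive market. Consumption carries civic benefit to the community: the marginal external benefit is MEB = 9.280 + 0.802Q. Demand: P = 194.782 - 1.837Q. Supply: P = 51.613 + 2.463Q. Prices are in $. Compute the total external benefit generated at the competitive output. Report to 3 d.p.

$753.513

Market equilibrium (private): 51.613 + 2.463Q = 194.782 - 1.837Q → Q_m = 33.2951.
Total external benefit = ∫₀^{Q_m} (9.280 + 0.802Q) dQ = 9.280×33.2951 + ½×0.802×33.2951² = 753.5126.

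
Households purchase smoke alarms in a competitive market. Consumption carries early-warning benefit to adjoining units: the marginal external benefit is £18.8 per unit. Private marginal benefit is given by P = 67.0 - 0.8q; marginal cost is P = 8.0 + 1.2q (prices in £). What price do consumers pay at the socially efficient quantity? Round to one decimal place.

P = £35.9

Social marginal benefit = demand + MEB = 85.8 - 0.8q.
Set SMB = MC: 85.8 - 0.8q = 8.0 + 1.2q → q* = 38.9000.
Consumer price on the demand curve at q*: 67.0 − 0.8×38.9000 = 35.8800.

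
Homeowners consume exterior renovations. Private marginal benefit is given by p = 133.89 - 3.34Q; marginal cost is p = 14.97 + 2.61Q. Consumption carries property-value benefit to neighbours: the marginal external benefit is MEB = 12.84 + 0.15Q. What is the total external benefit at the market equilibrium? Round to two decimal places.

286.59

Market equilibrium (private): 14.97 + 2.61Q = 133.89 - 3.34Q → Q_m = 19.9866.
Total external benefit = ∫₀^{Q_m} (12.84 + 0.15Q) dQ = 12.84×19.9866 + ½×0.15×19.9866² = 286.5878.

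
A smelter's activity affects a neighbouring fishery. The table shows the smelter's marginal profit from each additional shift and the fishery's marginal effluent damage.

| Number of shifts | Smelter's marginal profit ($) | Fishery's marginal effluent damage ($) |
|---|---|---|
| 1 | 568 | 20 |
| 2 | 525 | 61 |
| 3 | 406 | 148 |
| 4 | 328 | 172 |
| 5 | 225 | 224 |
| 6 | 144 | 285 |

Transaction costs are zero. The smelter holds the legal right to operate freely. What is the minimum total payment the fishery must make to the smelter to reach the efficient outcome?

Left alone the smelter would choose level 6 (marginal profit stays positive).
Efficient level: k* = 5 (marginal profit ≥ marginal effluent damage through 5).
The fishery must at least cover the smelter's forgone profit from cutting 6→5: 144 = 144.

$144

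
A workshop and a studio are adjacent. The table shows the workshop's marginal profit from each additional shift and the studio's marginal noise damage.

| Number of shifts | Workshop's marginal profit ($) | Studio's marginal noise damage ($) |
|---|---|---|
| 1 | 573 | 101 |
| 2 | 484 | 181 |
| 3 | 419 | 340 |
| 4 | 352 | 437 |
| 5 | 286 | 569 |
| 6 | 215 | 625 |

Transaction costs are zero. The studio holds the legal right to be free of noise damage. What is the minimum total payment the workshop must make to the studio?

Efficient level: marginal profit ≥ marginal noise damage through level 3, so k* = 3.
With the studio holding the right, the workshop must at least compensate total damage at k*: 101 + 181 + 340 = 622.

$622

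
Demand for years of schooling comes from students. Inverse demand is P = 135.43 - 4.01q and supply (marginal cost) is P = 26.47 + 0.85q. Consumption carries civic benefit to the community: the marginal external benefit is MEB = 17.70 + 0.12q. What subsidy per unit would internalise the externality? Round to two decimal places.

Social marginal benefit = demand + MEB = 153.13 - 3.89q.
Set SMB = MC: 153.13 - 3.89q = 26.47 + 0.85q → q* = 26.7215.
The Pigouvian subsidy equals MEB at q*: 17.70 + 0.12×26.7215 = 20.9066.

subsidy = 20.91 per unit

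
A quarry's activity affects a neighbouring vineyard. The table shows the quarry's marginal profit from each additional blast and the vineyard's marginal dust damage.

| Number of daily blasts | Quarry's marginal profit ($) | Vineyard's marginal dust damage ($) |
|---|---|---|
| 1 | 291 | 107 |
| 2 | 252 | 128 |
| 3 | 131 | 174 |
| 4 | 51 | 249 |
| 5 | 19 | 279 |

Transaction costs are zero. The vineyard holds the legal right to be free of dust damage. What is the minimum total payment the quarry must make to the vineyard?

Efficient level: marginal profit ≥ marginal dust damage through level 2, so k* = 2.
With the vineyard holding the right, the quarry must at least compensate total damage at k*: 107 + 128 = 235.

$235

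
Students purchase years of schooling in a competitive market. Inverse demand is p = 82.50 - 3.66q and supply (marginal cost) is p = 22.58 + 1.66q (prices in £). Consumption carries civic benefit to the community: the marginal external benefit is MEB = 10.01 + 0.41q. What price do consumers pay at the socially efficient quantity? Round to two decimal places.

P = £30.37

Social marginal benefit = demand + MEB = 92.51 - 3.25q.
Set SMB = MC: 92.51 - 3.25q = 22.58 + 1.66q → q* = 14.2424.
Consumer price on the demand curve at q*: 82.50 − 3.66×14.2424 = 30.3728.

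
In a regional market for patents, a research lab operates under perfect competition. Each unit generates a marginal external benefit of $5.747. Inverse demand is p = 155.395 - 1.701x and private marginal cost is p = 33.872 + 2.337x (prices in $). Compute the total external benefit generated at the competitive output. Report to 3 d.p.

Market equilibrium (private): 33.872 + 2.337x = 155.395 - 1.701x → x_m = 30.0948.
Total external benefit = MEB × x_m = 5.747 × 30.0948 = 172.9548.

$172.955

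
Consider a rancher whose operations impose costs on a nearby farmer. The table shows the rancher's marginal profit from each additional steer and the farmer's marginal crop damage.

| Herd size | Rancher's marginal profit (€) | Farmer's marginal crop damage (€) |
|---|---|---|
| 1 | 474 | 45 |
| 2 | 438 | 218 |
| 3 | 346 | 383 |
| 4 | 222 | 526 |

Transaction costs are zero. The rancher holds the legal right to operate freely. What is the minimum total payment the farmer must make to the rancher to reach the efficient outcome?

Left alone the rancher would choose level 4 (marginal profit stays positive).
Efficient level: k* = 2 (marginal profit ≥ marginal crop damage through 2).
The farmer must at least cover the rancher's forgone profit from cutting 4→2: 346 + 222 = 568.

€568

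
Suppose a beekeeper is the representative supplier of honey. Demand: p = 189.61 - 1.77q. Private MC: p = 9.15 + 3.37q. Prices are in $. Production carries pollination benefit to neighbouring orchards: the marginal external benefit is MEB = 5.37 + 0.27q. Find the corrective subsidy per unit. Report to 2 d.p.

Social marginal cost = private MC − MEB = 3.78 + 3.10q.
Set SMC = demand: 3.78 + 3.10q = 189.61 - 1.77q → q* = 38.1581.
The Pigouvian subsidy equals MEB at q*: 5.37 + 0.27×38.1581 = 15.6727.

subsidy = $15.67 per unit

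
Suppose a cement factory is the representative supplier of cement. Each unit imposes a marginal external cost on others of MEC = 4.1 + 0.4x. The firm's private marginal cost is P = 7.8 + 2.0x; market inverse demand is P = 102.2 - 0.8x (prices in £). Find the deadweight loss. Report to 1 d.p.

Market equilibrium (private): 7.8 + 2.0x = 102.2 - 0.8x → x_m = 33.7143.
Social marginal cost = private MC + MEC = 11.9 + 2.4x.
Set SMC = demand: 11.9 + 2.4x = 102.2 - 0.8x → x* = 28.2188.
The welfare-loss triangle has base |x_m − x*| and height MEC(x_m) (the vertical gap between SMC and demand is zero at x* and MEC at x_m).
DWL = ½ × 5.4955 × 17.5857 = 48.3211.

DWL = £48.3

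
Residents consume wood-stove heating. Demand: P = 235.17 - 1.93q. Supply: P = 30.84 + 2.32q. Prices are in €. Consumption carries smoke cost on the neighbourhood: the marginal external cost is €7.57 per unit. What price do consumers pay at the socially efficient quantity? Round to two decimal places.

Social marginal benefit = demand − MEC = 227.60 - 1.93q.
Set SMB = MC: 227.60 - 1.93q = 30.84 + 2.32q → q* = 46.2965.
Consumer price on the demand curve at q*: 235.17 − 1.93×46.2965 = 145.8178.

P = €145.82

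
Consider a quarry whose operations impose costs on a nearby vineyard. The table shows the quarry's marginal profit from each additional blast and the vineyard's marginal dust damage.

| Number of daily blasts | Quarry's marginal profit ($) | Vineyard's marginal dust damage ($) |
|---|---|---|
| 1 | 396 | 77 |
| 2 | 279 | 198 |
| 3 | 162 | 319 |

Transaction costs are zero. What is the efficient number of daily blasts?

Bargaining reaches the level where marginal profit last exceeds marginal dust damage.
That holds through level 2 (279 ≥ 198) but not at 3 (162 < 319).

2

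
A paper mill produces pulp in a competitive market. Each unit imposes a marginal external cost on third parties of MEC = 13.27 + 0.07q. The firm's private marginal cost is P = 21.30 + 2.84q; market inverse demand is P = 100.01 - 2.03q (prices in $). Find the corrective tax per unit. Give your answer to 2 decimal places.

tax = $14.20 per unit

Social marginal cost = private MC + MEC = 34.57 + 2.91q.
Set SMC = demand: 34.57 + 2.91q = 100.01 - 2.03q → q* = 13.2470.
The Pigouvian tax equals MEC at q*: 13.27 + 0.07×13.2470 = 14.1973.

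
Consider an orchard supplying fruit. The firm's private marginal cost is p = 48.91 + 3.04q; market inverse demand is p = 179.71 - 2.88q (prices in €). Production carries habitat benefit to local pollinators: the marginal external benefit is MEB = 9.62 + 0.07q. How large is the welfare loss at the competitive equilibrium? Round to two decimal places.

DWL = €10.66

Market equilibrium (private): 48.91 + 3.04q = 179.71 - 2.88q → q_m = 22.0946.
Social marginal cost = private MC − MEB = 39.29 + 2.97q.
Set SMC = demand: 39.29 + 2.97q = 179.71 - 2.88q → q* = 24.0034.
The welfare-loss triangle has base |q_m − q*| and height MEB(q_m) (the vertical gap between SMC and demand is zero at q* and MEB at q_m).
DWL = ½ × 1.9088 × 11.1666 = 10.6574.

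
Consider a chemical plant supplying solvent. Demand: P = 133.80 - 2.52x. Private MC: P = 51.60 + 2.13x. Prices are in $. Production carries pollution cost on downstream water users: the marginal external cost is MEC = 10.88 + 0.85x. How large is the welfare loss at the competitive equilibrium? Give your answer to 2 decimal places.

DWL = $61.01

Market equilibrium (private): 51.60 + 2.13x = 133.80 - 2.52x → x_m = 17.6774.
Social marginal cost = private MC + MEC = 62.48 + 2.98x.
Set SMC = demand: 62.48 + 2.98x = 133.80 - 2.52x → x* = 12.9673.
The loss is the area between SMC and demand from x* to x_m; with linear curves that's a triangle of height MEC(x_m).
DWL = ½ × 4.7101 × 25.9058 = 61.0095.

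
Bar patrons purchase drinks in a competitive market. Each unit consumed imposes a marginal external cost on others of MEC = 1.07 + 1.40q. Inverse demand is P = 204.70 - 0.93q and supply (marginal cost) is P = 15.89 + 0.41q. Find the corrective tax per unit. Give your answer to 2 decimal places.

tax = 97.00 per unit

Social marginal benefit = demand − MEC = 203.63 - 2.33q.
Set SMB = MC: 203.63 - 2.33q = 15.89 + 0.41q → q* = 68.5182.
The Pigouvian tax equals MEC at q*: 1.07 + 1.40×68.5182 = 96.9955.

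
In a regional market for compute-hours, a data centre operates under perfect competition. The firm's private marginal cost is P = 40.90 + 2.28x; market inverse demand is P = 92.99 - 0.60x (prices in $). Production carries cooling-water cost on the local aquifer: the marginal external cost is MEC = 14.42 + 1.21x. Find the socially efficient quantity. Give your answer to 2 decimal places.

x* = 9.21

Social marginal cost = private MC + MEC = 55.32 + 3.49x.
Set SMC = demand: 55.32 + 3.49x = 92.99 - 0.60x → x* = 9.2103.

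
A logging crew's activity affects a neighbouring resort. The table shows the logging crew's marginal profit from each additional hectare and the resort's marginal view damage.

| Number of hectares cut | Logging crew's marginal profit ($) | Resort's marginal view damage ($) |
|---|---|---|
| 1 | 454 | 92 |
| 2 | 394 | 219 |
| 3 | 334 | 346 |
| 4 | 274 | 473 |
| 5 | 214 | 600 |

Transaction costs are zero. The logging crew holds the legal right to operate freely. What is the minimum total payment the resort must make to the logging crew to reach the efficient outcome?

$822

Left alone the logging crew would choose level 5 (marginal profit stays positive).
Efficient level: k* = 2 (marginal profit ≥ marginal view damage through 2).
The resort must at least cover the logging crew's forgone profit from cutting 5→2: 334 + 274 + 214 = 822.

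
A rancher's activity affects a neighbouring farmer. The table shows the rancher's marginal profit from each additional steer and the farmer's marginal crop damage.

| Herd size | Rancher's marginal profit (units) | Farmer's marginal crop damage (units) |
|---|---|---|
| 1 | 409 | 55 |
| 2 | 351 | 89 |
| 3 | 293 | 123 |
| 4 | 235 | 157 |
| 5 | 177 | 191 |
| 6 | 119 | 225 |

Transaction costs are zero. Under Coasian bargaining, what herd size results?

Bargaining reaches the level where marginal profit last exceeds marginal crop damage.
That holds through level 4 (235 ≥ 157) but not at 5 (177 < 191).

4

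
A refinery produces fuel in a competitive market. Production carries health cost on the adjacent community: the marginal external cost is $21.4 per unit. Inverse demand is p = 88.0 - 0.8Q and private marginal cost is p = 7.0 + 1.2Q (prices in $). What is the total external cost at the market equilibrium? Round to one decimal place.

Market equilibrium (private): 7.0 + 1.2Q = 88.0 - 0.8Q → Q_m = 40.5000.
Total external cost = MEC × Q_m = 21.4 × 40.5000 = 866.7000.

$866.7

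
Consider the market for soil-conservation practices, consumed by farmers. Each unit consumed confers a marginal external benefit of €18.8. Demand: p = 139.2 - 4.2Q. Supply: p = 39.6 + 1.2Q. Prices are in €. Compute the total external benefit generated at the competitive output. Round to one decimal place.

Market equilibrium (private): 39.6 + 1.2Q = 139.2 - 4.2Q → Q_m = 18.4444.
Total external benefit = MEB × Q_m = 18.8 × 18.4444 = 346.7547.

€346.8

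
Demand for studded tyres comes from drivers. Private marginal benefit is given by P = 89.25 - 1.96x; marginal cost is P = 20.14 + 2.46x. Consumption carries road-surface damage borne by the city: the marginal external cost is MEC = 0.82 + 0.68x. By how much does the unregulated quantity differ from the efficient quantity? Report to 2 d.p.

2.25 units

Market equilibrium (private): 20.14 + 2.46x = 89.25 - 1.96x → x_m = 15.6357.
Social marginal benefit = demand − MEC = 88.43 - 2.64x.
Set SMB = MC: 88.43 - 2.64x = 20.14 + 2.46x → x* = 13.3902.
Gap = |15.6357 − 13.3902| = 2.2455.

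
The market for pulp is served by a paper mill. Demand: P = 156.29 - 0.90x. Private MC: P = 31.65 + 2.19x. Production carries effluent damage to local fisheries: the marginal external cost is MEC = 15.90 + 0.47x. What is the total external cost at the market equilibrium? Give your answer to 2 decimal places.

1023.71

Market equilibrium (private): 31.65 + 2.19x = 156.29 - 0.90x → x_m = 40.3366.
Total external cost = ∫₀^{x_m} (15.90 + 0.47x) dx = 15.90×40.3366 + ½×0.47×40.3366² = 1023.7066.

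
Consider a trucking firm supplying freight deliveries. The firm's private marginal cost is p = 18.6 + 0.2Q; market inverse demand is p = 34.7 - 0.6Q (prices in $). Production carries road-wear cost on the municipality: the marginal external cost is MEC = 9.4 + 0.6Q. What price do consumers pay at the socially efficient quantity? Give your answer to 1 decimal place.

Social marginal cost = private MC + MEC = 28.0 + 0.8Q.
Set SMC = demand: 28.0 + 0.8Q = 34.7 - 0.6Q → Q* = 4.7857.
Consumer price on the demand curve at Q*: 34.7 − 0.6×4.7857 = 31.8286.

P = $31.8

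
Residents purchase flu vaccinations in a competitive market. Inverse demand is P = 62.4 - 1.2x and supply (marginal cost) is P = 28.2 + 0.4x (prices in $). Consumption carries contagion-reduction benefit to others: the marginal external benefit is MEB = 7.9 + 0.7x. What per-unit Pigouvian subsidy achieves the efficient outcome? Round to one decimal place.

Social marginal benefit = demand + MEB = 70.3 - 0.5x.
Set SMB = MC: 70.3 - 0.5x = 28.2 + 0.4x → x* = 46.7778.
The Pigouvian subsidy equals MEB at x*: 7.9 + 0.7×46.7778 = 40.6445.

subsidy = $40.6 per unit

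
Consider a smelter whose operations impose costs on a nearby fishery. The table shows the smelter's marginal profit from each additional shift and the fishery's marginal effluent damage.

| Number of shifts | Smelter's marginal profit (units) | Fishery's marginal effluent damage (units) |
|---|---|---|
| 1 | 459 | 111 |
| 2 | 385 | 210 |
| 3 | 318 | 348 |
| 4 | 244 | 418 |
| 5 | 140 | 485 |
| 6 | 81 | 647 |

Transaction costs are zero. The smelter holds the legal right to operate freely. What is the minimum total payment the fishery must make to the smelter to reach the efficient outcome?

783

Left alone the smelter would choose level 6 (marginal profit stays positive).
Efficient level: k* = 2 (marginal profit ≥ marginal effluent damage through 2).
The fishery must at least cover the smelter's forgone profit from cutting 6→2: 318 + 244 + 140 + 81 = 783.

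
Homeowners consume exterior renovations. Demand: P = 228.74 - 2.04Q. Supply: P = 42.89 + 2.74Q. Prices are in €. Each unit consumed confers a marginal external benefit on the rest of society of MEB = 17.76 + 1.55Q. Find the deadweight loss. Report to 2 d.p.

DWL = €942.40

Market equilibrium (private): 42.89 + 2.74Q = 228.74 - 2.04Q → Q_m = 38.8808.
Social marginal benefit = demand + MEB = 246.50 - 0.49Q.
Set SMB = MC: 246.50 - 0.49Q = 42.89 + 2.74Q → Q* = 63.0372.
Between Q* and Q_m the wedge SMB − MC runs linearly from 0 to MEB(Q_m), so the loss is a triangle.
DWL = ½ × 24.1564 × 78.0252 = 942.4040.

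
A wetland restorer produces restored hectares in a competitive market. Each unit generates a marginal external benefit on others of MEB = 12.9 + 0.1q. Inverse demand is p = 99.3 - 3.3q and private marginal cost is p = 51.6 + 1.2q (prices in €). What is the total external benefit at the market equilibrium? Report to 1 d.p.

€142.4

Market equilibrium (private): 51.6 + 1.2q = 99.3 - 3.3q → q_m = 10.6000.
Total external benefit = ∫₀^{q_m} (12.9 + 0.1q) dq = 12.9×10.6000 + ½×0.1×10.6000² = 142.3580.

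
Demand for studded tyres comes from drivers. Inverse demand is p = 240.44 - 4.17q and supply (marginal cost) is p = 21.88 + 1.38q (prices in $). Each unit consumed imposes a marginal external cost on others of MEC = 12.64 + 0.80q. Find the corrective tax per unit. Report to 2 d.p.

Social marginal benefit = demand − MEC = 227.80 - 4.97q.
Set SMB = MC: 227.80 - 4.97q = 21.88 + 1.38q → q* = 32.4283.
The Pigouvian tax equals MEC at q*: 12.64 + 0.80×32.4283 = 38.5826.

tax = $38.58 per unit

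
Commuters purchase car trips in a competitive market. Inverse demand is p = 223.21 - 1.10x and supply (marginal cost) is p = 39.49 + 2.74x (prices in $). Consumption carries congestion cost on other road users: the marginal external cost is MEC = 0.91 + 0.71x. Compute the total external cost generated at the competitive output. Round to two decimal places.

Market equilibrium (private): 39.49 + 2.74x = 223.21 - 1.10x → x_m = 47.8438.
Total external cost = ∫₀^{x_m} (0.91 + 0.71x) dx = 0.91×47.8438 + ½×0.71×47.8438² = 856.1432.

$856.14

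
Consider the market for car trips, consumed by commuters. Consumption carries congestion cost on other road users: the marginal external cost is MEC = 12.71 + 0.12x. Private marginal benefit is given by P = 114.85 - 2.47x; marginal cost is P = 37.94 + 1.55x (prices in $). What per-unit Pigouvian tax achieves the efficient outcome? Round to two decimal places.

tax = $14.57 per unit

Social marginal benefit = demand − MEC = 102.14 - 2.59x.
Set SMB = MC: 102.14 - 2.59x = 37.94 + 1.55x → x* = 15.5072.
The Pigouvian tax equals MEC at x*: 12.71 + 0.12×15.5072 = 14.5709.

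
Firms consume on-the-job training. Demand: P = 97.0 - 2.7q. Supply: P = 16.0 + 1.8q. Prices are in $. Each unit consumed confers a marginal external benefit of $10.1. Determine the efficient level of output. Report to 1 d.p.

q* = 20.2

Social marginal benefit = demand + MEB = 107.1 - 2.7q.
Set SMB = MC: 107.1 - 2.7q = 16.0 + 1.8q → q* = 20.2444.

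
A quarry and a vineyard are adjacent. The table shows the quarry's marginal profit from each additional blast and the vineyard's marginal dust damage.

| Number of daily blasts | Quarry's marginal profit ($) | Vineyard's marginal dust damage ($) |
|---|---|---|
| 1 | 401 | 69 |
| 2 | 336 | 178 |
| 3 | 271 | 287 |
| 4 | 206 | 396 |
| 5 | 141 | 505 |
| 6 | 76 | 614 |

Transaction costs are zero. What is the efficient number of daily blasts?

Bargaining reaches the level where marginal profit last exceeds marginal dust damage.
That holds through level 2 (336 ≥ 178) but not at 3 (271 < 287).

2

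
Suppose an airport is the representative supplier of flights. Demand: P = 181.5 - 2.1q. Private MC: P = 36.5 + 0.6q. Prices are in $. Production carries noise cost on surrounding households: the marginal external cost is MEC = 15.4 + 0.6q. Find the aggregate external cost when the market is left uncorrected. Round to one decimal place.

$1692.3

Market equilibrium (private): 36.5 + 0.6q = 181.5 - 2.1q → q_m = 53.7037.
Total external cost = ∫₀^{q_m} (15.4 + 0.6q) dq = 15.4×53.7037 + ½×0.6×53.7037² = 1692.2632.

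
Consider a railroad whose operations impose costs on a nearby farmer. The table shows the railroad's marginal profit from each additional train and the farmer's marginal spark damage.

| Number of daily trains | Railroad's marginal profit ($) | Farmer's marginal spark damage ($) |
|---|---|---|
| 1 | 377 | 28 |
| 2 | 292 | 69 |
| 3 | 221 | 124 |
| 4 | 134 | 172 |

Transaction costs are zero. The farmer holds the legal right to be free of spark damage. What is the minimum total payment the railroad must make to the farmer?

$221

Efficient level: marginal profit ≥ marginal spark damage through level 3, so k* = 3.
With the farmer holding the right, the railroad must at least compensate total damage at k*: 28 + 69 + 124 = 221.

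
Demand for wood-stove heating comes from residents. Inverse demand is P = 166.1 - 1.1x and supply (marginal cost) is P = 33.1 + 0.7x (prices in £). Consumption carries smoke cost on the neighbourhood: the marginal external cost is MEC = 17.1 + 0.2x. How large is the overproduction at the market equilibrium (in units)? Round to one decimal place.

15.9 units

Market equilibrium (private): 33.1 + 0.7x = 166.1 - 1.1x → x_m = 73.8889.
Social marginal benefit = demand − MEC = 149.0 - 1.3x.
Set SMB = MC: 149.0 - 1.3x = 33.1 + 0.7x → x* = 57.9500.
Gap = |73.8889 − 57.9500| = 15.9389.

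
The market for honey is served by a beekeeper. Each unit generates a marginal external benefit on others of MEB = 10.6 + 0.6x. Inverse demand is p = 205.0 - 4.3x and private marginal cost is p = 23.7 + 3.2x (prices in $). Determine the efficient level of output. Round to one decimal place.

x* = 27.8

Social marginal cost = private MC − MEB = 13.1 + 2.6x.
Set SMC = demand: 13.1 + 2.6x = 205.0 - 4.3x → x* = 27.8116.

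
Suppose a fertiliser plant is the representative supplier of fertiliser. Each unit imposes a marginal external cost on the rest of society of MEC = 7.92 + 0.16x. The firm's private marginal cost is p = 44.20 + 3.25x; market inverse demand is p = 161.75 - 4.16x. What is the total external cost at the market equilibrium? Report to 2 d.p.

Market equilibrium (private): 44.20 + 3.25x = 161.75 - 4.16x → x_m = 15.8637.
Total external cost = ∫₀^{x_m} (7.92 + 0.16x) dx = 7.92×15.8637 + ½×0.16×15.8637² = 145.7731.

145.77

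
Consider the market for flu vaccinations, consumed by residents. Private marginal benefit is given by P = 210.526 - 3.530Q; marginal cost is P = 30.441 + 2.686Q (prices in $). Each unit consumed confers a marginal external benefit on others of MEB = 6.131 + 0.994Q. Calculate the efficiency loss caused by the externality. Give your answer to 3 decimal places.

DWL = $116.813

Market equilibrium (private): 30.441 + 2.686Q = 210.526 - 3.530Q → Q_m = 28.9712.
Social marginal benefit = demand + MEB = 216.657 - 2.536Q.
Set SMB = MC: 216.657 - 2.536Q = 30.441 + 2.686Q → Q* = 35.6599.
Height of the DWL triangle at Q_m is SMB(Q_m) − MC(Q_m) = MEB(Q_m) = 34.9284.
DWL = ½ × 6.6887 × 34.9284 = 116.8128.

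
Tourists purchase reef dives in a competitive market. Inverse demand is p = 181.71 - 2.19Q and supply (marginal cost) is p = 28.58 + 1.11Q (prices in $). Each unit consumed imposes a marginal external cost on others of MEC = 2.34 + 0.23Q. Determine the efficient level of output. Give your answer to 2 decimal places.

Q* = 42.72

Social marginal benefit = demand − MEC = 179.37 - 2.42Q.
Set SMB = MC: 179.37 - 2.42Q = 28.58 + 1.11Q → Q* = 42.7167.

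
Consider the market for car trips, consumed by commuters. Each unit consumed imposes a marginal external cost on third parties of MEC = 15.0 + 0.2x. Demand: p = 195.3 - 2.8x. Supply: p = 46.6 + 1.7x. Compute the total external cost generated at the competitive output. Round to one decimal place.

604.9

Market equilibrium (private): 46.6 + 1.7x = 195.3 - 2.8x → x_m = 33.0444.
Total external cost = ∫₀^{x_m} (15.0 + 0.2x) dx = 15.0×33.0444 + ½×0.2×33.0444² = 604.8592.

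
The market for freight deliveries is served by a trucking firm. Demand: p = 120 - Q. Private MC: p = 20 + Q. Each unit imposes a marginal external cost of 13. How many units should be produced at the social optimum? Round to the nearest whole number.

Q* = 44

Social marginal cost = private MC + MEC = 33 + Q.
Set SMC = demand: 33 + Q = 120 - Q → Q* = 43.5000.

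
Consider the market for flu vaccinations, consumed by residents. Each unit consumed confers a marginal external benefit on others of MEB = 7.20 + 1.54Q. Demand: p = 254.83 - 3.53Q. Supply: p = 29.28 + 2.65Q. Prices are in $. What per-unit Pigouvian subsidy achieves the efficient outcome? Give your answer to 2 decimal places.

subsidy = $84.45 per unit

Social marginal benefit = demand + MEB = 262.03 - 1.99Q.
Set SMB = MC: 262.03 - 1.99Q = 29.28 + 2.65Q → Q* = 50.1616.
The Pigouvian subsidy equals MEB at Q*: 7.20 + 1.54×50.1616 = 84.4489.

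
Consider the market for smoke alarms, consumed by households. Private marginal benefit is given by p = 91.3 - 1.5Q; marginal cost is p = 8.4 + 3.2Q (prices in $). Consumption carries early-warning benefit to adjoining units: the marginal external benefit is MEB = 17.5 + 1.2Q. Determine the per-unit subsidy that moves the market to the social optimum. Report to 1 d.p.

Social marginal benefit = demand + MEB = 108.8 - 0.3Q.
Set SMB = MC: 108.8 - 0.3Q = 8.4 + 3.2Q → Q* = 28.6857.
The Pigouvian subsidy equals MEB at Q*: 17.5 + 1.2×28.6857 = 51.9228.

subsidy = $51.9 per unit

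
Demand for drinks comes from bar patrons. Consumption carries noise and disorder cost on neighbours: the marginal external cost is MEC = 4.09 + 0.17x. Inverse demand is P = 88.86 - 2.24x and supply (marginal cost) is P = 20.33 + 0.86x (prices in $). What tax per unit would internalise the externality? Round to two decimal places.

tax = $7.44 per unit

Social marginal benefit = demand − MEC = 84.77 - 2.41x.
Set SMB = MC: 84.77 - 2.41x = 20.33 + 0.86x → x* = 19.7064.
The Pigouvian tax equals MEC at x*: 4.09 + 0.17×19.7064 = 7.4401.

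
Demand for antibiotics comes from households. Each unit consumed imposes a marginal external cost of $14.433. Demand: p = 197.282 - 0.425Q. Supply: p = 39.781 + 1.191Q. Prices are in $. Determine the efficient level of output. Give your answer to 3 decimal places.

Social marginal benefit = demand − MEC = 182.849 - 0.425Q.
Set SMB = MC: 182.849 - 0.425Q = 39.781 + 1.191Q → Q* = 88.5322.

Q* = 88.532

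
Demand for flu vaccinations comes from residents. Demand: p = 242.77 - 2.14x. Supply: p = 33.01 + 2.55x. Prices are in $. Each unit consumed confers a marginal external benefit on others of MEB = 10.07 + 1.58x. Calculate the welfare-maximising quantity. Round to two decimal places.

Social marginal benefit = demand + MEB = 252.84 - 0.56x.
Set SMB = MC: 252.84 - 0.56x = 33.01 + 2.55x → x* = 70.6849.

x* = 70.68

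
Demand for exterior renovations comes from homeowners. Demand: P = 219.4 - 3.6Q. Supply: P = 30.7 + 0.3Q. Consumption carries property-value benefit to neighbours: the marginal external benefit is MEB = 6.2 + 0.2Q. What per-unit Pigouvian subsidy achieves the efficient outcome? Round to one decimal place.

subsidy = 16.7 per unit

Social marginal benefit = demand + MEB = 225.6 - 3.4Q.
Set SMB = MC: 225.6 - 3.4Q = 30.7 + 0.3Q → Q* = 52.6757.
The Pigouvian subsidy equals MEB at Q*: 6.2 + 0.2×52.6757 = 16.7351.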